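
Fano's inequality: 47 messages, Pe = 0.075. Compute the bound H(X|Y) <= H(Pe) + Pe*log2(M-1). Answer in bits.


H(Pe) = -Pe*log2(Pe) - (1-Pe)*log2(1-Pe) = -0.075*log2(0.075) - 0.925*log2(0.925) = 0.280272 + 0.104039 = 0.3843. Pe*log2(M-1) = 0.075*log2(46) = 0.414267. Bound = H(Pe) + Pe*log2(M-1) = 0.280272 + 0.104039 + 0.414267 = 0.7986

0.7986 bits


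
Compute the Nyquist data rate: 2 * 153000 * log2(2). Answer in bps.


Rate = 2 * B * log2(M) = 2 * 153000 * 1.0 = 306000.0

306000.0 bps


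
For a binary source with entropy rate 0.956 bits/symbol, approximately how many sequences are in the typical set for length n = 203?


log2|A_typical| = nH = 203 * 0.956 = 194.068, so |A_typical| ~ 2^194.068 = 2.632e+58

2.632e+58


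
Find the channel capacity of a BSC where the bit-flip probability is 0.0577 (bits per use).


H(p) = -p*log2(p) - (1-p)*log2(1-p) = -0.0577*log2(0.0577) - 0.9423*log2(0.9423) = 0.237452 + 0.080794 = 0.3182. C = 1 - H(p) = 1 - 0.3182 = 0.6818

0.6818 bits


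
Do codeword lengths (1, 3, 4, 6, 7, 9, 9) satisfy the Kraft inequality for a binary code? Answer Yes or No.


Kraft sum = sum(2^(-l_i)) = 0.7148, need <= 1. Result: satisfied (a binary prefix-free code with these lengths exists)

Yes


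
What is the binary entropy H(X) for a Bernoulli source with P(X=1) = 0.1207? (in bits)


H = -p*log2(p) - (1-p)*log2(1-p). -0.1207*log2(0.1207) = 0.368196; -0.8793*log2(0.8793) = 0.163174. H = 0.368196 + 0.163174 = 0.5314

0.5314 bits


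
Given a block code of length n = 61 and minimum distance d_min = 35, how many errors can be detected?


Detection capability = d_min - 1 = 35 - 1 = 34

34 errors


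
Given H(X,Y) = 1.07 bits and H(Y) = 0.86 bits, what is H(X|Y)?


H(X|Y) = H(X,Y) - H(Y) = 1.07 - 0.86 = 0.21

0.21 bits


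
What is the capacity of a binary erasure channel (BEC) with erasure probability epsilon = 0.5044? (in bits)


C = 1 - epsilon = 1 - 0.5044 = 0.4956

0.4956 bits


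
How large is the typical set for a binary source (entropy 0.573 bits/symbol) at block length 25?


log2|A_typical| = nH = 25 * 0.573 = 14.325, so |A_typical| ~ 2^14.325 = 2.052e+04

2.052e+04


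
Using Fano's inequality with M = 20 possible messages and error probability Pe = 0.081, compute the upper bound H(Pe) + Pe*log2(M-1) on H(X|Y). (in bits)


H(Pe) = -Pe*log2(Pe) - (1-Pe)*log2(1-Pe) = -0.081*log2(0.081) - 0.919*log2(0.919) = 0.293701 + 0.111992 = 0.4057. Pe*log2(M-1) = 0.081*log2(19) = 0.344082. Bound = H(Pe) + Pe*log2(M-1) = 0.293701 + 0.111992 + 0.344082 = 0.7498

0.7498 bits


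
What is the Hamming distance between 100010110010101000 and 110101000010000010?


Count differing positions: . ^ . ^ ^ ^ ^ ^ . . . . ^ . ^ . ^ . = 9 differences

9


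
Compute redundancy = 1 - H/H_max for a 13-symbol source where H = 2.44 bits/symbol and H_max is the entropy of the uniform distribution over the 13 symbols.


H_max = log2(K) = log2(13) = 3.7004 bits/symbol. Redundancy = 1 - H/H_max = 1 - 2.44/3.7004 = 1 - 0.6594 = 0.3406

0.3406


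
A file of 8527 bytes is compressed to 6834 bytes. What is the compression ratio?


Ratio = original / compressed = 8527 / 6834 = 1.2477

1.2477


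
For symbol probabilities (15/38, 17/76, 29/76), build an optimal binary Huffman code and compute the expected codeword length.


Huffman construction (repeatedly merge the two least-probable nodes; each merge adds 1 bit to every symbol beneath it): 17/76 + 29/76 = 23/38; 15/38 + 23/38 = 1. Resulting codeword lengths (in the order the probabilities were given): (1, 2, 2). L_avg = sum(p_i * l_i) = 15/38*1 + 17/76*2 + 29/76*2 = 61/38 = 1.6053

1.6053 bits


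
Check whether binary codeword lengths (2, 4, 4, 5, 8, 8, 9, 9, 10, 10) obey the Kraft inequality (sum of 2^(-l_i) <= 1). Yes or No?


Kraft sum = sum(2^(-l_i)) = 0.4199, need <= 1. Result: satisfied (a binary prefix-free code with these lengths exists)

Yes


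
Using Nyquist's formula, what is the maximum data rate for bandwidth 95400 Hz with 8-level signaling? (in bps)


Rate = 2 * B * log2(M) = 2 * 95400 * 3.0 = 572400.0

572400.0 bps


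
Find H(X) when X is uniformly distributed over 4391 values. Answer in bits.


H = log2(n) = log2(4391) = 12.1003

12.1003 bits


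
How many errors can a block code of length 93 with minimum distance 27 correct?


Correction capability = floor((d-1)/2) = floor((27-1)/2) = 13

13 errors


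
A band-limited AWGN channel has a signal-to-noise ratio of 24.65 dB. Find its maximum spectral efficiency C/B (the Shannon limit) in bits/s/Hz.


SNR_linear = 10^(24.65/10) = 291.7427; C/B = log2(1 + SNR_linear) = log2(1 + 291.7427) = 8.1935

8.1935 bits/s/Hz


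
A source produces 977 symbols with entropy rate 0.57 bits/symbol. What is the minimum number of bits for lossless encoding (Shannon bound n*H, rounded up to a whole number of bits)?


Minimum bits >= n * H = 977 * 0.57 = 556.89, rounded up to a whole number of bits = 557

557 bits


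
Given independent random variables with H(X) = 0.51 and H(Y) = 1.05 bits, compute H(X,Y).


For independent variables, H(X,Y) = H(X) + H(Y) = 0.51 + 1.05 = 1.56

1.56 bits


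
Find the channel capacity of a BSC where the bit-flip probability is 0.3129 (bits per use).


H(p) = -p*log2(p) - (1-p)*log2(1-p) = -0.3129*log2(0.3129) - 0.6871*log2(0.6871) = 0.524491 + 0.372001 = 0.8965. C = 1 - H(p) = 1 - 0.8965 = 0.1035

0.1035 bits


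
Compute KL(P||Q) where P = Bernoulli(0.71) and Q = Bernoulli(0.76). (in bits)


KL = p*log2(p/q) + (1-p)*log2((1-p)/(1-q)) = 0.71*log2(0.71/0.76) + 0.29*log2(0.29/0.24) = 0.0095

0.0095 bits


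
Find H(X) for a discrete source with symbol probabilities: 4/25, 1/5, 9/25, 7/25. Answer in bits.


H = -sum(p_i * log2(p_i)). Terms: -(4/25)*log2(4/25) = 0.423017; -(1/5)*log2(1/5) = 0.464386; -(9/25)*log2(9/25) = 0.530615; -(7/25)*log2(7/25) = 0.514220. H = 0.423017 + 0.464386 + 0.530615 + 0.514220 = 1.9322

1.9322 bits


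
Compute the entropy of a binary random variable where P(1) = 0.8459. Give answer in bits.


H = -p*log2(p) - (1-p)*log2(1-p). -0.8459*log2(0.8459) = 0.204235; -0.1541*log2(0.1541) = 0.415771. H = 0.204235 + 0.415771 = 0.62

0.62 bits


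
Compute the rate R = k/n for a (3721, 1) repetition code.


Rate = k/n = 1/3721

1/3721


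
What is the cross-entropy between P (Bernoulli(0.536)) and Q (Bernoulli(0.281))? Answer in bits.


H(P,Q) = -p*log2(q) - (1-p)*log2(1-q). -0.536*log2(0.281) = 0.981608; -0.464*log2(0.719) = 0.220834. H(P,Q) = 0.981608 + 0.220834 = 1.2024

1.2024 bits


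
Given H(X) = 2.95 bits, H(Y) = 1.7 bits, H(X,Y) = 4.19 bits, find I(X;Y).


I(X;Y) = H(X) + H(Y) - H(X,Y) = 2.95 + 1.7 - 4.19 = 0.46

0.46 bits


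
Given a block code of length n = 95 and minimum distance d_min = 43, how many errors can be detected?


Detection capability = d_min - 1 = 43 - 1 = 42

42 errors


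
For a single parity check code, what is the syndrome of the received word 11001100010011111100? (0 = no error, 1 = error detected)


Syndrome = XOR of all bits = 1 XOR 1 XOR 0 XOR 0 XOR 1 XOR 1 XOR 0 XOR 0 XOR 0 XOR 1 XOR 0 XOR 0 XOR 1 XOR 1 XOR 1 XOR 1 XOR 1 XOR 1 XOR 0 XOR 0 = 1

1


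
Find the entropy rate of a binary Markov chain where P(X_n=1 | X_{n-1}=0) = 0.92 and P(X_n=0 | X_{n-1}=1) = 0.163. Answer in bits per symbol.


Stationary distribution: pi_0 = p10/(p01+p10) = 0.1505, pi_1 = 0.8495. Entropy rate H' = pi_0*H(p01) + pi_1*H(p10) = 0.1505*0.4022 + 0.8495*0.6414 = 0.6054

0.6054 bits/symbol


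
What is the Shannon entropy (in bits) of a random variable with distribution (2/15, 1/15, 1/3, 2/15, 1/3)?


H = -sum(p_i * log2(p_i)). Terms: -(2/15)*log2(2/15) = 0.387585; -(1/15)*log2(1/15) = 0.260459; -(1/3)*log2(1/3) = 0.528321; -(2/15)*log2(2/15) = 0.387585; -(1/3)*log2(1/3) = 0.528321. H = 0.387585 + 0.260459 + 0.528321 + 0.387585 + 0.528321 = 2.0923

2.0923 bits


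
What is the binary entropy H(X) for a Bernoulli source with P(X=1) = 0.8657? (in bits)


H = -p*log2(p) - (1-p)*log2(1-p). -0.8657*log2(0.8657) = 0.180118; -0.1343*log2(0.1343) = 0.388996. H = 0.180118 + 0.388996 = 0.5691

0.5691 bits


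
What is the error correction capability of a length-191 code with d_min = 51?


Correction capability = floor((d-1)/2) = floor((51-1)/2) = 25

25 errors


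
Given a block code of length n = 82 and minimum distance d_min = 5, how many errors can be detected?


Detection capability = d_min - 1 = 5 - 1 = 4

4 errors


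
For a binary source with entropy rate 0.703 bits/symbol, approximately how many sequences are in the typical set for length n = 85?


log2|A_typical| = nH = 85 * 0.703 = 59.755, so |A_typical| ~ 2^59.755 = 9.729e+17

9.729e+17


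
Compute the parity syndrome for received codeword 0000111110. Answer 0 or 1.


Syndrome = XOR of all bits = 0 XOR 0 XOR 0 XOR 0 XOR 1 XOR 1 XOR 1 XOR 1 XOR 1 XOR 0 = 1

1


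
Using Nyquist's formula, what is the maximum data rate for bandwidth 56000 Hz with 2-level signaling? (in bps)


Rate = 2 * B * log2(M) = 2 * 56000 * 1.0 = 112000.0

112000.0 bps


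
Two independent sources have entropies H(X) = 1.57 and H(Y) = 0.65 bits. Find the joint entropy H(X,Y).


For independent variables, H(X,Y) = H(X) + H(Y) = 1.57 + 0.65 = 2.22

2.22 bits


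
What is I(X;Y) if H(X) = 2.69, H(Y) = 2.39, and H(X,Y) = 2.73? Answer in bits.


I(X;Y) = H(X) + H(Y) - H(X,Y) = 2.69 + 2.39 - 2.73 = 2.35

2.35 bits


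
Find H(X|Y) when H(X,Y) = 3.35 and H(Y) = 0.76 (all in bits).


H(X|Y) = H(X,Y) - H(Y) = 3.35 - 0.76 = 2.59

2.59 bits


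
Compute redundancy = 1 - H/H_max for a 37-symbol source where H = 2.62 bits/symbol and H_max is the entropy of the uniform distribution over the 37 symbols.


H_max = log2(K) = log2(37) = 5.2095 bits/symbol. Redundancy = 1 - H/H_max = 1 - 2.62/5.2095 = 1 - 0.5029 = 0.4971

0.4971


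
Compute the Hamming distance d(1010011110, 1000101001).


Count differing positions: . . ^ . ^ ^ . ^ ^ ^ = 6 differences

6


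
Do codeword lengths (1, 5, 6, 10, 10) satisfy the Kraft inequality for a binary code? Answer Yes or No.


Kraft sum = sum(2^(-l_i)) = 0.5488, need <= 1. Result: satisfied (a binary prefix-free code with these lengths exists)

Yes


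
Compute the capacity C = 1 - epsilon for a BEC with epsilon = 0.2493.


C = 1 - epsilon = 1 - 0.2493 = 0.7507

0.7507 bits


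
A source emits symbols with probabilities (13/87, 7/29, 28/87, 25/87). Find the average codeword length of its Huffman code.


Huffman construction (repeatedly merge the two least-probable nodes; each merge adds 1 bit to every symbol beneath it): 13/87 + 7/29 = 34/87; 25/87 + 28/87 = 53/87; 34/87 + 53/87 = 1. Resulting codeword lengths (in the order the probabilities were given): (2, 2, 2, 2). L_avg = sum(p_i * l_i) = 13/87*2 + 7/29*2 + 28/87*2 + 25/87*2 = 2

2.0 bits


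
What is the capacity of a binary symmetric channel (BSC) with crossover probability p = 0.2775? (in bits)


H(p) = -p*log2(p) - (1-p)*log2(1-p) = -0.2775*log2(0.2775) - 0.7225*log2(0.7225) = 0.513220 + 0.338802 = 0.852. C = 1 - H(p) = 1 - 0.852 = 0.148

0.148 bits


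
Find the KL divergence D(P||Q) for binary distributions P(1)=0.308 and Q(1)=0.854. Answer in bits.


KL = p*log2(p/q) + (1-p)*log2((1-p)/(1-q)) = 0.308*log2(0.308/0.854) + 0.692*log2(0.692/0.146) = 1.1002

1.1002 bits


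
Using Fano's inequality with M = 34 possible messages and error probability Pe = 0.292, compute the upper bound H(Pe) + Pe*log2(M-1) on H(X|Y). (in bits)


H(Pe) = -Pe*log2(Pe) - (1-Pe)*log2(1-Pe) = -0.292*log2(0.292) - 0.708*log2(0.708) = 0.518580 + 0.352711 = 0.8713. Pe*log2(M-1) = 0.292*log2(33) = 1.472963. Bound = H(Pe) + Pe*log2(M-1) = 0.518580 + 0.352711 + 1.472963 = 2.3443

2.3443 bits


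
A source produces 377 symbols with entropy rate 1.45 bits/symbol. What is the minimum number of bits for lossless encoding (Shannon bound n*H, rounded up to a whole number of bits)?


Minimum bits >= n * H = 377 * 1.45 = 546.65, rounded up to a whole number of bits = 547

547 bits


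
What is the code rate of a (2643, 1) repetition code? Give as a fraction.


Rate = k/n = 1/2643

1/2643


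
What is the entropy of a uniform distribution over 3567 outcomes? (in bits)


H = log2(n) = log2(3567) = 11.8005

11.8005 bits


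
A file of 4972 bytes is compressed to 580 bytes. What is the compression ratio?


Ratio = original / compressed = 4972 / 580 = 8.5724

8.5724


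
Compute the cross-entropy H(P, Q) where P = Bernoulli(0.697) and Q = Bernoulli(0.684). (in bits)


H(P,Q) = -p*log2(q) - (1-p)*log2(1-q). -0.697*log2(0.684) = 0.381908; -0.303*log2(0.316) = 0.503587. H(P,Q) = 0.381908 + 0.503587 = 0.8855

0.8855 bits


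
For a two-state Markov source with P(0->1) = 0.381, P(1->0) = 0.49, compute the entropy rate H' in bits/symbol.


Stationary distribution: pi_0 = p10/(p01+p10) = 0.5626, pi_1 = 0.4374. Entropy rate H' = pi_0*H(p01) + pi_1*H(p10) = 0.5626*0.9587 + 0.4374*0.9997 = 0.9767

0.9767 bits/symbol


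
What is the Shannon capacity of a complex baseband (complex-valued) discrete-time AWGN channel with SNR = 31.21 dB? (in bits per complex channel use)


SNR_linear = 10^(31.21/10) = 1321.2956; C = log2(1 + SNR_linear) = log2(1 + 1321.2956) = 10.3688

10.3688 bits/channel use


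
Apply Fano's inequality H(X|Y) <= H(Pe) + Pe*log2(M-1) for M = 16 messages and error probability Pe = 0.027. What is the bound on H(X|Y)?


H(Pe) = -Pe*log2(Pe) - (1-Pe)*log2(1-Pe) = -0.027*log2(0.027) - 0.973*log2(0.973) = 0.140694 + 0.038422 = 0.1791. Pe*log2(M-1) = 0.027*log2(15) = 0.105486. Bound = H(Pe) + Pe*log2(M-1) = 0.140694 + 0.038422 + 0.105486 = 0.2846

0.2846 bits


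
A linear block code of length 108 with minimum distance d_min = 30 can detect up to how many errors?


Detection capability = d_min - 1 = 30 - 1 = 29

29 errors


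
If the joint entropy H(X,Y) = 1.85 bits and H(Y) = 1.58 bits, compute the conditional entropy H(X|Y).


H(X|Y) = H(X,Y) - H(Y) = 1.85 - 1.58 = 0.27

0.27 bits


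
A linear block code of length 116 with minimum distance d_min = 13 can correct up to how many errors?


Correction capability = floor((d-1)/2) = floor((13-1)/2) = 6

6 errors


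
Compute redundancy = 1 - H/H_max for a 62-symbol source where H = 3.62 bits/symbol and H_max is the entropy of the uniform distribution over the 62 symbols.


H_max = log2(K) = log2(62) = 5.9542 bits/symbol. Redundancy = 1 - H/H_max = 1 - 3.62/5.9542 = 1 - 0.608 = 0.392

0.392


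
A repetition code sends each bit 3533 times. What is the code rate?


Rate = k/n = 1/3533

1/3533


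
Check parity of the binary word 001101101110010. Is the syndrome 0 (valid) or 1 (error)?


Syndrome = XOR of all bits = 0 XOR 0 XOR 1 XOR 1 XOR 0 XOR 1 XOR 1 XOR 0 XOR 1 XOR 1 XOR 1 XOR 0 XOR 0 XOR 1 XOR 0 = 0

0


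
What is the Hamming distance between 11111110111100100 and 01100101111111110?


Count differing positions: ^ . . ^ ^ . ^ ^ . . . . ^ ^ . ^ . = 8 differences

8


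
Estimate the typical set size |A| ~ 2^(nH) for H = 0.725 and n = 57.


log2|A_typical| = nH = 57 * 0.725 = 41.325, so |A_typical| ~ 2^41.325 = 2.755e+12

2.755e+12


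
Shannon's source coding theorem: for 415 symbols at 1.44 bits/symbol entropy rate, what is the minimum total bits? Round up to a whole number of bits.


Minimum bits >= n * H = 415 * 1.44 = 597.6, rounded up to a whole number of bits = 598

598 bits


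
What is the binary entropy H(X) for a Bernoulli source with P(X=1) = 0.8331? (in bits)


H = -p*log2(p) - (1-p)*log2(1-p). -0.8331*log2(0.8331) = 0.219471; -0.1669*log2(0.1669) = 0.431093. H = 0.219471 + 0.431093 = 0.6506

0.6506 bits


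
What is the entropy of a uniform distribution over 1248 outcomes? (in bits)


H = log2(n) = log2(1248) = 10.2854

10.2854 bits


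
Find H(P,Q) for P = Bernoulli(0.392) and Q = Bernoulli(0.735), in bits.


H(P,Q) = -p*log2(q) - (1-p)*log2(1-q). -0.392*log2(0.735) = 0.174120; -0.608*log2(0.265) = 1.164889. H(P,Q) = 0.174120 + 1.164889 = 1.339

1.339 bits


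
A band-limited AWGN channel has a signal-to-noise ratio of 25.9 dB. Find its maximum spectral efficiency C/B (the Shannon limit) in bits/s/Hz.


SNR_linear = 10^(25.9/10) = 389.0451; C/B = log2(1 + SNR_linear) = log2(1 + 389.0451) = 8.6075

8.6075 bits/s/Hz


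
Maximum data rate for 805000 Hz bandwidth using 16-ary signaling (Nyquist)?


Rate = 2 * B * log2(M) = 2 * 805000 * 4.0 = 6440000.0

6440000.0 bps


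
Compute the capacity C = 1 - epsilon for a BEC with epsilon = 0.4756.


C = 1 - epsilon = 1 - 0.4756 = 0.5244

0.5244 bits


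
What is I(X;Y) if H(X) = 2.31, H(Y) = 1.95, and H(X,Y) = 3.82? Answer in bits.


I(X;Y) = H(X) + H(Y) - H(X,Y) = 2.31 + 1.95 - 3.82 = 0.44

0.44 bits


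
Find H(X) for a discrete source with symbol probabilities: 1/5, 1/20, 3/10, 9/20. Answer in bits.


H = -sum(p_i * log2(p_i)). Terms: -(1/5)*log2(1/5) = 0.464386; -(1/20)*log2(1/20) = 0.216096; -(3/10)*log2(3/10) = 0.521090; -(9/20)*log2(9/20) = 0.518401. H = 0.464386 + 0.216096 + 0.521090 + 0.518401 = 1.72

1.72 bits


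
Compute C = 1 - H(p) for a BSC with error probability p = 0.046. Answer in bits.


H(p) = -p*log2(p) - (1-p)*log2(1-p) = -0.046*log2(0.046) - 0.954*log2(0.954) = 0.204342 + 0.064814 = 0.2692. C = 1 - H(p) = 1 - 0.2692 = 0.7308

0.7308 bits


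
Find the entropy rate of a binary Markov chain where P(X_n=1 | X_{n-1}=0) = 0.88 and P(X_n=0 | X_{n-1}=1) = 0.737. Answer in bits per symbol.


Stationary distribution: pi_0 = p10/(p01+p10) = 0.4558, pi_1 = 0.5442. Entropy rate H' = pi_0*H(p01) + pi_1*H(p10) = 0.4558*0.5294 + 0.5442*0.8312 = 0.6936

0.6936 bits/symbol


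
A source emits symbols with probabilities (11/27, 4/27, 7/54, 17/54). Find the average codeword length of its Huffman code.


Huffman construction (repeatedly merge the two least-probable nodes; each merge adds 1 bit to every symbol beneath it): 7/54 + 4/27 = 5/18; 5/18 + 17/54 = 16/27; 11/27 + 16/27 = 1. Resulting codeword lengths (in the order the probabilities were given): (1, 3, 3, 2). L_avg = sum(p_i * l_i) = 11/27*1 + 4/27*3 + 7/54*3 + 17/54*2 = 101/54 = 1.8704

1.8704 bits


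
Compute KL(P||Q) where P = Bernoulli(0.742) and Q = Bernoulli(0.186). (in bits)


KL = p*log2(p/q) + (1-p)*log2((1-p)/(1-q)) = 0.742*log2(0.742/0.186) + 0.258*log2(0.258/0.814) = 1.0534

1.0534 bits


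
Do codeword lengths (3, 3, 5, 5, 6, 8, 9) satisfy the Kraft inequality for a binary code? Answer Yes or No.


Kraft sum = sum(2^(-l_i)) = 0.334, need <= 1. Result: satisfied (a binary prefix-free code with these lengths exists)

Yes


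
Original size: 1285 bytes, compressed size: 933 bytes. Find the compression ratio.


Ratio = original / compressed = 1285 / 933 = 1.3773

1.3773


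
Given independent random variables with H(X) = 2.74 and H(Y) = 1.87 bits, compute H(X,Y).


For independent variables, H(X,Y) = H(X) + H(Y) = 2.74 + 1.87 = 4.61

4.61 bits


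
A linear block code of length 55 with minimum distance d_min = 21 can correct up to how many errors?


Correction capability = floor((d-1)/2) = floor((21-1)/2) = 10

10 errors


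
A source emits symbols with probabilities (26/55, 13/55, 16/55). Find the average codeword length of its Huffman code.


Huffman construction (repeatedly merge the two least-probable nodes; each merge adds 1 bit to every symbol beneath it): 13/55 + 16/55 = 29/55; 26/55 + 29/55 = 1. Resulting codeword lengths (in the order the probabilities were given): (1, 2, 2). L_avg = sum(p_i * l_i) = 26/55*1 + 13/55*2 + 16/55*2 = 84/55 = 1.5273

1.5273 bits


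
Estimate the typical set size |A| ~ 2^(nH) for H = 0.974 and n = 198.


log2|A_typical| = nH = 198 * 0.974 = 192.852, so |A_typical| ~ 2^192.852 = 1.133e+58

1.133e+58


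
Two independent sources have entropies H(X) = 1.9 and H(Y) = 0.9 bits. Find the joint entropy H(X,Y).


For independent variables, H(X,Y) = H(X) + H(Y) = 1.9 + 0.9 = 2.8

2.8 bits


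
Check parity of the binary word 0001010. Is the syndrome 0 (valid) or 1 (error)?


Syndrome = XOR of all bits = 0 XOR 0 XOR 0 XOR 1 XOR 0 XOR 1 XOR 0 = 0

0


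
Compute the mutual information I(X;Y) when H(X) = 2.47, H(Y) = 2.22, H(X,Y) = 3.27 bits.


I(X;Y) = H(X) + H(Y) - H(X,Y) = 2.47 + 2.22 - 3.27 = 1.42

1.42 bits


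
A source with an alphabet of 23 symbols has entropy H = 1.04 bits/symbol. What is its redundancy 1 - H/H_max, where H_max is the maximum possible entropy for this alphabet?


H_max = log2(K) = log2(23) = 4.5236 bits/symbol. Redundancy = 1 - H/H_max = 1 - 1.04/4.5236 = 1 - 0.2299 = 0.7701

0.7701


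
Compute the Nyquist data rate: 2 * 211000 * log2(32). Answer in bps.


Rate = 2 * B * log2(M) = 2 * 211000 * 5.0 = 2110000.0

2110000.0 bps


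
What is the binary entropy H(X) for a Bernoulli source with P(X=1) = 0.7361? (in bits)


H = -p*log2(p) - (1-p)*log2(1-p). -0.7361*log2(0.7361) = 0.325376; -0.2639*log2(0.2639) = 0.507199. H = 0.325376 + 0.507199 = 0.8326

0.8326 bits


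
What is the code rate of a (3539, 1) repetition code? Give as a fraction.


Rate = k/n = 1/3539

1/3539


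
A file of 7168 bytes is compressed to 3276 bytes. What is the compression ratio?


Ratio = original / compressed = 7168 / 3276 = 2.188

2.188


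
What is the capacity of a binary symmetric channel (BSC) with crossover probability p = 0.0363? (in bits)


H(p) = -p*log2(p) - (1-p)*log2(1-p) = -0.0363*log2(0.0363) - 0.9637*log2(0.9637) = 0.173655 + 0.051408 = 0.2251. C = 1 - H(p) = 1 - 0.2251 = 0.7749

0.7749 bits


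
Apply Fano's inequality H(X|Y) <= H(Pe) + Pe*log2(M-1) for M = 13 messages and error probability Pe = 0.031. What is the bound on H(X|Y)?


H(Pe) = -Pe*log2(Pe) - (1-Pe)*log2(1-Pe) = -0.031*log2(0.031) - 0.969*log2(0.969) = 0.155359 + 0.044023 = 0.1994. Pe*log2(M-1) = 0.031*log2(12) = 0.111134. Bound = H(Pe) + Pe*log2(M-1) = 0.155359 + 0.044023 + 0.111134 = 0.3105

0.3105 bits


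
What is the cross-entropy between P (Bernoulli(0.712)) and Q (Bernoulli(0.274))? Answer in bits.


H(P,Q) = -p*log2(q) - (1-p)*log2(1-q). -0.712*log2(0.274) = 1.329840; -0.288*log2(0.726) = 0.133044. H(P,Q) = 1.329840 + 0.133044 = 1.4629

1.4629 bits


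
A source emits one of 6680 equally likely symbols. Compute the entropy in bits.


H = log2(n) = log2(6680) = 12.7056

12.7056 bits


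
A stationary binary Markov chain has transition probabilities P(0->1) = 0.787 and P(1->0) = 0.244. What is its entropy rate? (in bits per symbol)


Stationary distribution: pi_0 = p10/(p01+p10) = 0.2367, pi_1 = 0.7633. Entropy rate H' = pi_0*H(p01) + pi_1*H(p10) = 0.2367*0.7472 + 0.7633*0.8016 = 0.7887

0.7887 bits/symbol


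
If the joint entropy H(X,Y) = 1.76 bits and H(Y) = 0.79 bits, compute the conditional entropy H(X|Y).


H(X|Y) = H(X,Y) - H(Y) = 1.76 - 0.79 = 0.97

0.97 bits


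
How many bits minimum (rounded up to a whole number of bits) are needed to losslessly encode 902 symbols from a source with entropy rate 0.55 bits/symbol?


Minimum bits >= n * H = 902 * 0.55 = 496.1, rounded up to a whole number of bits = 497

497 bits


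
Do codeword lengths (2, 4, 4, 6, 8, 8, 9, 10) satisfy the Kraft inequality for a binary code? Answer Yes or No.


Kraft sum = sum(2^(-l_i)) = 0.4014, need <= 1. Result: satisfied (a binary prefix-free code with these lengths exists)

Yes


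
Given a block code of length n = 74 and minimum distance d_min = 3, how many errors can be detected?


Detection capability = d_min - 1 = 3 - 1 = 2

2 errors


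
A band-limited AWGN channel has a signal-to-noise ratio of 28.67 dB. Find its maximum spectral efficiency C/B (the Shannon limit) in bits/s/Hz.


SNR_linear = 10^(28.67/10) = 736.2071; C/B = log2(1 + SNR_linear) = log2(1 + 736.2071) = 9.5259

9.5259 bits/s/Hz


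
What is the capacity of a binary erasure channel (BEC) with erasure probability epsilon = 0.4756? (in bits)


C = 1 - epsilon = 1 - 0.4756 = 0.5244

0.5244 bits


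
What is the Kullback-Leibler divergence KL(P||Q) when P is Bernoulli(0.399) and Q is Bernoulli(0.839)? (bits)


KL = p*log2(p/q) + (1-p)*log2((1-p)/(1-q)) = 0.399*log2(0.399/0.839) + 0.601*log2(0.601/0.161) = 0.7142

0.7142 bits


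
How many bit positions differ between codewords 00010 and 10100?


Count differing positions: ^ . ^ ^ . = 3 differences

3


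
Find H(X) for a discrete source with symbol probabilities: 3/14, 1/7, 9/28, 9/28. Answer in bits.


H = -sum(p_i * log2(p_i)). Terms: -(3/14)*log2(3/14) = 0.476227; -(1/7)*log2(1/7) = 0.401051; -(9/28)*log2(9/28) = 0.526317; -(9/28)*log2(9/28) = 0.526317. H = 0.476227 + 0.401051 + 0.526317 + 0.526317 = 1.9299

1.9299 bits


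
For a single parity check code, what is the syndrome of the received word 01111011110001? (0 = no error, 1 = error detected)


Syndrome = XOR of all bits = 0 XOR 1 XOR 1 XOR 1 XOR 1 XOR 0 XOR 1 XOR 1 XOR 1 XOR 1 XOR 0 XOR 0 XOR 0 XOR 1 = 1

1


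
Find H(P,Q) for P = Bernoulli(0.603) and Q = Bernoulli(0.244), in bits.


H(P,Q) = -p*log2(q) - (1-p)*log2(1-q). -0.603*log2(0.244) = 1.227133; -0.397*log2(0.756) = 0.160206. H(P,Q) = 1.227133 + 0.160206 = 1.3873

1.3873 bits


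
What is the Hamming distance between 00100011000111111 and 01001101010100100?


Count differing positions: . ^ ^ . ^ ^ ^ . . ^ . . ^ ^ . ^ ^ = 10 differences

10


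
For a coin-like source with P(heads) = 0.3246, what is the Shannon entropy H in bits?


H = -p*log2(p) - (1-p)*log2(1-p). -0.3246*log2(0.3246) = 0.526912; -0.6754*log2(0.6754) = 0.382402. H = 0.526912 + 0.382402 = 0.9093

0.9093 bits


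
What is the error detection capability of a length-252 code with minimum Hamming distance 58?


Detection capability = d_min - 1 = 58 - 1 = 57

57 errors


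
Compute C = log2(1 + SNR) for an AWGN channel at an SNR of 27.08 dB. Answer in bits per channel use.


SNR_linear = 10^(27.08/10) = 510.505; C = log2(1 + SNR_linear) = log2(1 + 510.505) = 8.9986

8.9986 bits/channel use


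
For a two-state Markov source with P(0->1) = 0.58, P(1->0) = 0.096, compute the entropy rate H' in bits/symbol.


Stationary distribution: pi_0 = p10/(p01+p10) = 0.142, pi_1 = 0.858. Entropy rate H' = pi_0*H(p01) + pi_1*H(p10) = 0.142*0.9815 + 0.858*0.4562 = 0.5308

0.5308 bits/symbol


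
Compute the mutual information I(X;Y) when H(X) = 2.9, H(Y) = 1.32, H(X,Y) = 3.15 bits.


I(X;Y) = H(X) + H(Y) - H(X,Y) = 2.9 + 1.32 - 3.15 = 1.07

1.07 bits


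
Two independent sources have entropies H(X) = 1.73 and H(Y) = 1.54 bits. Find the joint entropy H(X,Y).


For independent variables, H(X,Y) = H(X) + H(Y) = 1.73 + 1.54 = 3.27

3.27 bits


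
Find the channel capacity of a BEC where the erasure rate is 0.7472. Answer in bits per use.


C = 1 - epsilon = 1 - 0.7472 = 0.2528

0.2528 bits


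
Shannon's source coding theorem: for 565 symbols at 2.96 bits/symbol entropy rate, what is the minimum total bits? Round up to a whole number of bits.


Minimum bits >= n * H = 565 * 2.96 = 1672.4, rounded up to a whole number of bits = 1673

1673 bits


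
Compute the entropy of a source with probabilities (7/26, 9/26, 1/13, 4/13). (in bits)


H = -sum(p_i * log2(p_i)). Terms: -(7/26)*log2(7/26) = 0.509677; -(9/26)*log2(9/26) = 0.529794; -(1/13)*log2(1/13) = 0.284649; -(4/13)*log2(4/13) = 0.523212. H = 0.509677 + 0.529794 + 0.284649 + 0.523212 = 1.8473

1.8473 bits


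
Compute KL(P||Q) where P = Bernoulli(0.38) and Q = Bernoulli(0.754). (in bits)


KL = p*log2(p/q) + (1-p)*log2((1-p)/(1-q)) = 0.38*log2(0.38/0.754) + 0.62*log2(0.62/0.246) = 0.4512

0.4512 bits


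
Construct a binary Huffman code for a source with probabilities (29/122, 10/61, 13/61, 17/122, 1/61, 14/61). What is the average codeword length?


Huffman construction (repeatedly merge the two least-probable nodes; each merge adds 1 bit to every symbol beneath it): 1/61 + 17/122 = 19/122; 19/122 + 10/61 = 39/122; 13/61 + 14/61 = 27/61; 29/122 + 39/122 = 34/61; 27/61 + 34/61 = 1. Resulting codeword lengths (in the order the probabilities were given): (2, 3, 2, 4, 4, 2). L_avg = sum(p_i * l_i) = 29/122*2 + 10/61*3 + 13/61*2 + 17/122*4 + 1/61*4 + 14/61*2 = 151/61 = 2.4754

2.4754 bits


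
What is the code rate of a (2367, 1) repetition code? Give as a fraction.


Rate = k/n = 1/2367

1/2367


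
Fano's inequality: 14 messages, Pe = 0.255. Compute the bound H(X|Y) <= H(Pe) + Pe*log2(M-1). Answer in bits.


H(Pe) = -Pe*log2(Pe) - (1-Pe)*log2(1-Pe) = -0.255*log2(0.255) - 0.745*log2(0.745) = 0.502715 + 0.316392 = 0.8191. Pe*log2(M-1) = 0.255*log2(13) = 0.943612. Bound = H(Pe) + Pe*log2(M-1) = 0.502715 + 0.316392 + 0.943612 = 1.7627

1.7627 bits


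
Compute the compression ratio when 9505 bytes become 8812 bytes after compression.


Ratio = original / compressed = 9505 / 8812 = 1.0786

1.0786


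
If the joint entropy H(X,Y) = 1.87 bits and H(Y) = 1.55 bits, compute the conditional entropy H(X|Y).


H(X|Y) = H(X,Y) - H(Y) = 1.87 - 1.55 = 0.32

0.32 bits


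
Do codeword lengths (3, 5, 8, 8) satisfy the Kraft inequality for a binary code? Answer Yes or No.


Kraft sum = sum(2^(-l_i)) = 0.1641, need <= 1. Result: satisfied (a binary prefix-free code with these lengths exists)

Yes


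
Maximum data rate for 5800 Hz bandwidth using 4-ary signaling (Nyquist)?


Rate = 2 * B * log2(M) = 2 * 5800 * 2.0 = 23200.0

23200.0 bps


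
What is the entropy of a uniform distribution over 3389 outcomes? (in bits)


H = log2(n) = log2(3389) = 11.7266

11.7266 bits


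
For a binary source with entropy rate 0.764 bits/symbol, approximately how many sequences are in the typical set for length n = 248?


log2|A_typical| = nH = 248 * 0.764 = 189.472, so |A_typical| ~ 2^189.472 = 1.088e+57

1.088e+57


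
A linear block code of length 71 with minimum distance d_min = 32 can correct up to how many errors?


Correction capability = floor((d-1)/2) = floor((32-1)/2) = 15

15 errors


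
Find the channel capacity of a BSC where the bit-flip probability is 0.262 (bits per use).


H(p) = -p*log2(p) - (1-p)*log2(1-p) = -0.262*log2(0.262) - 0.738*log2(0.738) = 0.506279 + 0.323471 = 0.8297. C = 1 - H(p) = 1 - 0.8297 = 0.1703

0.1703 bits


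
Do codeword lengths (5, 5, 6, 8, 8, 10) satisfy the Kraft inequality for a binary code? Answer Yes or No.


Kraft sum = sum(2^(-l_i)) = 0.0869, need <= 1. Result: satisfied (a binary prefix-free code with these lengths exists)

Yes


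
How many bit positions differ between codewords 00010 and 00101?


Count differing positions: . . ^ ^ ^ = 3 differences

3


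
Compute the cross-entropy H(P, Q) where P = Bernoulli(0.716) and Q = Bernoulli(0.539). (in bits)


H(P,Q) = -p*log2(q) - (1-p)*log2(1-q). -0.716*log2(0.539) = 0.638416; -0.284*log2(0.461) = 0.317274. H(P,Q) = 0.638416 + 0.317274 = 0.9557

0.9557 bits


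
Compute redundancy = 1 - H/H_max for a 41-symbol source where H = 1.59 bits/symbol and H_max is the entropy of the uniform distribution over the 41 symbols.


H_max = log2(K) = log2(41) = 5.3576 bits/symbol. Redundancy = 1 - H/H_max = 1 - 1.59/5.3576 = 1 - 0.2968 = 0.7032

0.7032


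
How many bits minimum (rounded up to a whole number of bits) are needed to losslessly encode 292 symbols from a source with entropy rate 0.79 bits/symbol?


Minimum bits >= n * H = 292 * 0.79 = 230.68, rounded up to a whole number of bits = 231

231 bits


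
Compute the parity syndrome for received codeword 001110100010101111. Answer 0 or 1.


Syndrome = XOR of all bits = 0 XOR 0 XOR 1 XOR 1 XOR 1 XOR 0 XOR 1 XOR 0 XOR 0 XOR 0 XOR 1 XOR 0 XOR 1 XOR 0 XOR 1 XOR 1 XOR 1 XOR 1 = 0

0


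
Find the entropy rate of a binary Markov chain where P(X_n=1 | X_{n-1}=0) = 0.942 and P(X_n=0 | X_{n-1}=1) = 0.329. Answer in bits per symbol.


Stationary distribution: pi_0 = p10/(p01+p10) = 0.2589, pi_1 = 0.7411. Entropy rate H' = pi_0*H(p01) + pi_1*H(p10) = 0.2589*0.3195 + 0.7411*0.9139 = 0.76

0.76 bits/symbol


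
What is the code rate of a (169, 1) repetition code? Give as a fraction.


Rate = k/n = 1/169

1/169


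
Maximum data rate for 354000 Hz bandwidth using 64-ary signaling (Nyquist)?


Rate = 2 * B * log2(M) = 2 * 354000 * 6.0 = 4248000.0

4248000.0 bps


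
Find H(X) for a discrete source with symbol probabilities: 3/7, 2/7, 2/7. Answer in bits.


H = -sum(p_i * log2(p_i)). Terms: -(3/7)*log2(3/7) = 0.523882; -(2/7)*log2(2/7) = 0.516387; -(2/7)*log2(2/7) = 0.516387. H = 0.523882 + 0.516387 + 0.516387 = 1.5567

1.5567 bits


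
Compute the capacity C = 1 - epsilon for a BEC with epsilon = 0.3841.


C = 1 - epsilon = 1 - 0.3841 = 0.6159

0.6159 bits


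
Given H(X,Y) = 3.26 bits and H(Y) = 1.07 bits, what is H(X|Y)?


H(X|Y) = H(X,Y) - H(Y) = 3.26 - 1.07 = 2.19

2.19 bits


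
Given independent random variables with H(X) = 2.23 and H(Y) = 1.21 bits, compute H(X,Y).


For independent variables, H(X,Y) = H(X) + H(Y) = 2.23 + 1.21 = 3.44

3.44 bits


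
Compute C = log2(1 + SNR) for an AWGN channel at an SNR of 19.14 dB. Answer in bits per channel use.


SNR_linear = 10^(19.14/10) = 82.0352; C = log2(1 + SNR_linear) = log2(1 + 82.0352) = 6.3757

6.3757 bits/channel use


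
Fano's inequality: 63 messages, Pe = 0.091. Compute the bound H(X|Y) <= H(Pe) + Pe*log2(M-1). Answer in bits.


H(Pe) = -Pe*log2(Pe) - (1-Pe)*log2(1-Pe) = -0.091*log2(0.091) - 0.909*log2(0.909) = 0.314677 + 0.125122 = 0.4398. Pe*log2(M-1) = 0.091*log2(62) = 0.541832. Bound = H(Pe) + Pe*log2(M-1) = 0.314677 + 0.125122 + 0.541832 = 0.9816

0.9816 bits


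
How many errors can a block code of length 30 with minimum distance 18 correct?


Correction capability = floor((d-1)/2) = floor((18-1)/2) = 8

8 errors


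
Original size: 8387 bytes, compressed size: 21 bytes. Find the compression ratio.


Ratio = original / compressed = 8387 / 21 = 399.381

399.381


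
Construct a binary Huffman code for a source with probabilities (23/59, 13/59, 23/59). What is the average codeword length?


Huffman construction (repeatedly merge the two least-probable nodes; each merge adds 1 bit to every symbol beneath it): 13/59 + 23/59 = 36/59; 23/59 + 36/59 = 1. Resulting codeword lengths (in the order the probabilities were given): (2, 2, 1). L_avg = sum(p_i * l_i) = 23/59*2 + 13/59*2 + 23/59*1 = 95/59 = 1.6102

1.6102 bits


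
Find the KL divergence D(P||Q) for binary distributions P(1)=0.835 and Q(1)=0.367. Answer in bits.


KL = p*log2(p/q) + (1-p)*log2((1-p)/(1-q)) = 0.835*log2(0.835/0.367) + 0.165*log2(0.165/0.633) = 0.6702

0.6702 bits


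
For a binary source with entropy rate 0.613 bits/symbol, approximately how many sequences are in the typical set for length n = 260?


log2|A_typical| = nH = 260 * 0.613 = 159.38, so |A_typical| ~ 2^159.38 = 9.510e+47

9.510e+47


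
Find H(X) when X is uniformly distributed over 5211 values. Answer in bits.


H = log2(n) = log2(5211) = 12.3473

12.3473 bits


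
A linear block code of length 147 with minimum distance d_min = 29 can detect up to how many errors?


Detection capability = d_min - 1 = 29 - 1 = 28

28 errors


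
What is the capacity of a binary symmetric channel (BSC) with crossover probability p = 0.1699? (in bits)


H(p) = -p*log2(p) - (1-p)*log2(1-p) = -0.1699*log2(0.1699) - 0.8301*log2(0.8301) = 0.434475 + 0.223001 = 0.6575. C = 1 - H(p) = 1 - 0.6575 = 0.3425

0.3425 bits


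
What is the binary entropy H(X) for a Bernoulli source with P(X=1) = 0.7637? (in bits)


H = -p*log2(p) - (1-p)*log2(1-p). -0.7637*log2(0.7637) = 0.297020; -0.2363*log2(0.2363) = 0.491813. H = 0.297020 + 0.491813 = 0.7888

0.7888 bits


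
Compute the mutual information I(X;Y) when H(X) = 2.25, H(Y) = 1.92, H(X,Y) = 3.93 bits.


I(X;Y) = H(X) + H(Y) - H(X,Y) = 2.25 + 1.92 - 3.93 = 0.24

0.24 bits


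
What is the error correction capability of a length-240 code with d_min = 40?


Correction capability = floor((d-1)/2) = floor((40-1)/2) = 19

19 errors


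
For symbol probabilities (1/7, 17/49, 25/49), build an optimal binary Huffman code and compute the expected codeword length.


Huffman construction (repeatedly merge the two least-probable nodes; each merge adds 1 bit to every symbol beneath it): 1/7 + 17/49 = 24/49; 24/49 + 25/49 = 1. Resulting codeword lengths (in the order the probabilities were given): (2, 2, 1). L_avg = sum(p_i * l_i) = 1/7*2 + 17/49*2 + 25/49*1 = 73/49 = 1.4898

1.4898 bits


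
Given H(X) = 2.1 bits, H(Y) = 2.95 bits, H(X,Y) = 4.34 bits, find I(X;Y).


I(X;Y) = H(X) + H(Y) - H(X,Y) = 2.1 + 2.95 - 4.34 = 0.71

0.71 bits


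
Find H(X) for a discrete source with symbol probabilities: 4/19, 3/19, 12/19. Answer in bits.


H = -sum(p_i * log2(p_i)). Terms: -(4/19)*log2(4/19) = 0.473248; -(3/19)*log2(3/19) = 0.420468; -(12/19)*log2(12/19) = 0.418715. H = 0.473248 + 0.420468 + 0.418715 = 1.3124

1.3124 bits


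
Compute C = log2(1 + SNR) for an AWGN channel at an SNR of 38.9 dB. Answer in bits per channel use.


SNR_linear = 10^(38.9/10) = 7762.4712; C = log2(1 + SNR_linear) = log2(1 + 7762.4712) = 12.9225

12.9225 bits/channel use


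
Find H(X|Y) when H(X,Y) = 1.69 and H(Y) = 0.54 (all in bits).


H(X|Y) = H(X,Y) - H(Y) = 1.69 - 0.54 = 1.15

1.15 bits


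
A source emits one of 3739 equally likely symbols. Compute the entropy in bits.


H = log2(n) = log2(3739) = 11.8684

11.8684 bits


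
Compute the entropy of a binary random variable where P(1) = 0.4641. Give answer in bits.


H = -p*log2(p) - (1-p)*log2(1-p). -0.4641*log2(0.4641) = 0.513987; -0.5359*log2(0.5359) = 0.482291. H = 0.513987 + 0.482291 = 0.9963

0.9963 bits


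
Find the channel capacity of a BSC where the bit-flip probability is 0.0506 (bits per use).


H(p) = -p*log2(p) - (1-p)*log2(1-p) = -0.0506*log2(0.0506) - 0.9494*log2(0.9494) = 0.217819 + 0.071121 = 0.2889. C = 1 - H(p) = 1 - 0.2889 = 0.7111

0.7111 bits


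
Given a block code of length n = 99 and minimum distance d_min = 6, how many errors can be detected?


Detection capability = d_min - 1 = 6 - 1 = 5

5 errors


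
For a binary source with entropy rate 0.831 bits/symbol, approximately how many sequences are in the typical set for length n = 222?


log2|A_typical| = nH = 222 * 0.831 = 184.482, so |A_typical| ~ 2^184.482 = 3.425e+55

3.425e+55


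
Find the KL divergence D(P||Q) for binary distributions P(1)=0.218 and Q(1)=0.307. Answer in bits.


KL = p*log2(p/q) + (1-p)*log2((1-p)/(1-q)) = 0.218*log2(0.218/0.307) + 0.782*log2(0.782/0.693) = 0.0286

0.0286 bits


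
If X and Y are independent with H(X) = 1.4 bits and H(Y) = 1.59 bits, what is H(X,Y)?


For independent variables, H(X,Y) = H(X) + H(Y) = 1.4 + 1.59 = 2.99

2.99 bits


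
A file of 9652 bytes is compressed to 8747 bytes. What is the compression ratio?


Ratio = original / compressed = 9652 / 8747 = 1.1035

1.1035


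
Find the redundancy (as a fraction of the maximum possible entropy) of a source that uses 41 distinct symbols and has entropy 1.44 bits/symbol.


H_max = log2(K) = log2(41) = 5.3576 bits/symbol. Redundancy = 1 - H/H_max = 1 - 1.44/5.3576 = 1 - 0.2688 = 0.7312

0.7312


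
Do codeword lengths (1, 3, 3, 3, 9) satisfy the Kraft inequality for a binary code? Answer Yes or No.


Kraft sum = sum(2^(-l_i)) = 0.877, need <= 1. Result: satisfied (a binary prefix-free code with these lengths exists)

Yes


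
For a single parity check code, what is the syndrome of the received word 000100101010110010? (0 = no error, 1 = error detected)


Syndrome = XOR of all bits = 0 XOR 0 XOR 0 XOR 1 XOR 0 XOR 0 XOR 1 XOR 0 XOR 1 XOR 0 XOR 1 XOR 0 XOR 1 XOR 1 XOR 0 XOR 0 XOR 1 XOR 0 = 1

1
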